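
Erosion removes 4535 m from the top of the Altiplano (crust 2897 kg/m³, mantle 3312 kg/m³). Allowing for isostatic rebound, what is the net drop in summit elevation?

568 m

Rebound u = e ρ_c/ρ_m = 4535 m × 2897/3312 = 3967 m.
Net surface drop = e − u = 4535 m − 3967 m = e (ρ_m − ρ_c)/ρ_m = 568 m.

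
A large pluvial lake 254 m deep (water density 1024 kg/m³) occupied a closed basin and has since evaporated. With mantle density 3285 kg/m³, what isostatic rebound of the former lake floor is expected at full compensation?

u = d ρ_w/ρ_m = 254 m × 1024/3285 = 79.2 m.

79.2 m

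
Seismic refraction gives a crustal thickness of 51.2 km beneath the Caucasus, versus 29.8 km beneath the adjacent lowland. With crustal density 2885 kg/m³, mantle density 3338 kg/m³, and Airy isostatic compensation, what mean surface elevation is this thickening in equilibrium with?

Excess crust Δ = 51.2 km − 29.8 km = 21.4 km, split between elevation h and root r with h + r = Δ.
Airy balance ρ_c h = (ρ_m − ρ_c) r gives r = h ρ_c/(ρ_m − ρ_c), so h (1 + ρ_c/(ρ_m − ρ_c)) = Δ, i.e. h = Δ (ρ_m − ρ_c)/ρ_m.
h = 21.4 km × 453/3338 = 2.9 km.

2.9 km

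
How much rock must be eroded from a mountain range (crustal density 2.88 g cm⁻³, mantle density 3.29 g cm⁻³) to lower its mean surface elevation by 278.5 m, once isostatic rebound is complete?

Net drop Δ = e − u = e − e ρ_c/ρ_m = e (ρ_m − ρ_c)/ρ_m.
e = Δ ρ_m/(ρ_m − ρ_c) = 278.5 m × 3.29/0.41 = 2230 m.

2230 m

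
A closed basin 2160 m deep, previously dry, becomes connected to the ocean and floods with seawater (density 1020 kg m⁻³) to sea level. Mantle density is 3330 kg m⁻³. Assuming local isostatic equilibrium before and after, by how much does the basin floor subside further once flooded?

954 m

After flooding the water column is d + s deep. Its weight must equal the weight of mantle displaced by the extra subsidence s: (d + s) ρ_w = s ρ_m.
s = d ρ_w / (ρ_m − ρ_w) = 2160 m × 1020/(3330 − 1020) = 954 m.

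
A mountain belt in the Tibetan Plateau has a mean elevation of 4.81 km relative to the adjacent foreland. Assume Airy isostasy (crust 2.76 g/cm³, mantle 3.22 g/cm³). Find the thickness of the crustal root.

28.9 km

Balancing pressure at the compensation depth: the weight of the topography is balanced by the buoyancy of the root, ρ_c h = (ρ_m − ρ_c) r.
r = h · ρ_c / (ρ_m − ρ_c) = 4.81 km × 2.76 / (3.22 − 2.76) = 28.9 km.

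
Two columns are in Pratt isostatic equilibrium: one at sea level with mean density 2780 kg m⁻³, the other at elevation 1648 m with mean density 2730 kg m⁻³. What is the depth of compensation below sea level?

ρ_ref D = ρ (D + h) → D (ρ_ref − ρ) = ρ h.
D = ρ h/(ρ_ref − ρ) = 2730 × 1648 m/(2780 − 2730) = 90000 m.

90000 m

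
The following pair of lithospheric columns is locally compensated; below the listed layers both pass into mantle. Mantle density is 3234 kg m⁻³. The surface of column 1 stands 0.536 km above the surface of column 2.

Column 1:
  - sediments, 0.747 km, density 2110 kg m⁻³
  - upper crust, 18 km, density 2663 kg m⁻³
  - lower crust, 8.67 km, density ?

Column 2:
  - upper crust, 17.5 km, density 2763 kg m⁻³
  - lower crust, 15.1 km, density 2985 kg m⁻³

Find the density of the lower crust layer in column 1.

Take the compensation level at the base of the deeper column (depth z_c below the surface of column 1) and equate Σ ρ_i t_i down to z_c; mantle fills any gap and the z_c terms cancel.
Column 1: 0.747×2110 + 18×2663 + 8.67×ρ + (z_c − 27.417)×3234
Column 2: 0.536×0 + 17.5×2763 + 15.1×2985 + (z_c − 0.536 − 32.6)×3234
The z_c×3234 term appears on both sides and cancels. Collect the known terms of each column as K = Σ(ρt)_known − 3234 × (depth of known layers): K_1 = 49510.17 − 3234×27.417 = −39156.408; K_2 = 93426 − 3234×(0.536 + 32.6) = −13735.824.
Balance: K_1 + 8.67×ρ = K_2, so ρ = (K_2 − K_1)/8.67 = 25420.6/8.67 = 2930 kg m⁻³.

2930 kg m⁻³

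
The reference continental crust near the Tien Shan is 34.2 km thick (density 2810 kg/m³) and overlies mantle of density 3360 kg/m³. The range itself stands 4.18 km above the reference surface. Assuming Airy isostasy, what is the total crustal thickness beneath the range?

Root depth r = h ρ_c / (ρ_m − ρ_c) = 4.18 km × 2810 / 550 = 21.36 km.
Total thickness = T + h + r = 34.2 km + 4.18 km + 21.36 km = 59.7 km.

59.7 km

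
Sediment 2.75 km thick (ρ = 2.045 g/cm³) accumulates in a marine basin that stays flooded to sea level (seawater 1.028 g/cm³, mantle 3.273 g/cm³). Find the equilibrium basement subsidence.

1.25 km

Submarine loading: the sediment displaces seawater, and the subsidence is in turn flooded, so s (ρ_m − ρ_w) = t (ρ_sed − ρ_w).
s = 2.75 km × (2.045 − 1.028) / (3.273 − 1.028) = 1.25 km.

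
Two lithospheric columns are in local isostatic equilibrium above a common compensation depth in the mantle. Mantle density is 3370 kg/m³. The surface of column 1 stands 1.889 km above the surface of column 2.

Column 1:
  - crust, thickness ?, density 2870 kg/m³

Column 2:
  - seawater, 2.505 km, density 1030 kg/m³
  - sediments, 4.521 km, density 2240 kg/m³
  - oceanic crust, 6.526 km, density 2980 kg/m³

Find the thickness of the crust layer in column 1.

Take the compensation level at the base of the deeper column (depth z_c below the surface of column 1) and equate Σ ρ_i t_i down to z_c; mantle fills any gap and the z_c terms cancel.
Column 1: x×2870 + (z_c − 0 − x)×3370
Column 2: 1.889×0 + 2.505×1030 + 4.521×2240 + 6.526×2980 + (z_c − 1.889 − 13.552)×3370
The z_c×3370 term appears on both sides and cancels. Collect the known terms of each column as K = Σ(ρt)_known − 3370 × (depth of known layers): K_1 = 0 − 3370×0 = 0; K_2 = 32154.67 − 3370×(1.889 + 13.552) = −19881.5.
Balance: K_1 − x×(3370 − 2870) = K_2, so x = (K_1 − K_2)/(3370 − 2870) = 19881.5/500 = 39.8 km.

39.8 km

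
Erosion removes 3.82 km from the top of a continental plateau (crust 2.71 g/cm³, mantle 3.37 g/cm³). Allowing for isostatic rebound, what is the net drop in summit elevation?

Rebound u = e ρ_c/ρ_m = 3.82 km × 2.71/3.37 = 3.072 km.
Net surface drop = e − u = 3.82 km − 3.072 km = e (ρ_m − ρ_c)/ρ_m = 0.748 km.

0.748 km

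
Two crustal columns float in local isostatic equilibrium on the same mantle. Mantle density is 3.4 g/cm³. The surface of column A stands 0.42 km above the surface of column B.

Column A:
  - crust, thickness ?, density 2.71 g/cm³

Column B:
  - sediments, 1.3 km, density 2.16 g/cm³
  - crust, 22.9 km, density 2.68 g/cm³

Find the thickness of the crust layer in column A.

Take the compensation level at the base of the deeper column (depth z_c below the surface of column A) and equate Σ ρ_i t_i down to z_c; mantle fills any gap and the z_c terms cancel.
Column A: x×2.71 + (z_c − 0 − x)×3.4
Column B: 0.42×0 + 1.3×2.16 + 22.9×2.68 + (z_c − 0.42 − 24.2)×3.4
The z_c×3.4 term appears on both sides and cancels. Collect the known terms of each column as K = Σ(ρt)_known − 3.4 × (depth of known layers): K_A = 0 − 3.4×0 = 0; K_B = 64.18 − 3.4×(0.42 + 24.2) = −19.528.
Balance: K_A − x×(3.4 − 2.71) = K_B, so x = (K_A − K_B)/(3.4 − 2.71) = 19.528/0.69 = 28.3 km.

28.3 km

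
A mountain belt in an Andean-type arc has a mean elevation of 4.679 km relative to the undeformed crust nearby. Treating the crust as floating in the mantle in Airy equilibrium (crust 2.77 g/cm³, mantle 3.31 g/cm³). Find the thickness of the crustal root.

Balancing pressure at the compensation depth: the weight of the topography is balanced by the buoyancy of the root, ρ_c h = (ρ_m − ρ_c) r.
r = h · ρ_c / (ρ_m − ρ_c) = 4.679 km × 2.77 / (3.31 − 2.77) = 24 km.

24 km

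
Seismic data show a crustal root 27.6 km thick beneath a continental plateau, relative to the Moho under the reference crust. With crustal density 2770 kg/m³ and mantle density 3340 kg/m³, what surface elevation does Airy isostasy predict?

5.68 km

Equating mass per unit area of the two columns: ρ_c h = (ρ_m − ρ_c) r.
h = r (ρ_m − ρ_c) / ρ_c = 27.6 km × (3340 − 2770) / 2770 = 5.68 km.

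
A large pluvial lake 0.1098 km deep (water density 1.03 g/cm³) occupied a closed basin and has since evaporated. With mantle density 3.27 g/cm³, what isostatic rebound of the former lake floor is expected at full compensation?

u = d ρ_w/ρ_m = 0.1098 km × 1.03/3.27 = 0.0346 km.

0.0346 km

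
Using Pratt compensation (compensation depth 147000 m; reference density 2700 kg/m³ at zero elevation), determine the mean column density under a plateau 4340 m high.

Pratt balance: ρ_ref D = ρ (D + h).
ρ = ρ_ref D/(D + h) = 2700 × 147000 m/(147000 m + 4340 m) = 2620 kg/m³.

2620 kg/m³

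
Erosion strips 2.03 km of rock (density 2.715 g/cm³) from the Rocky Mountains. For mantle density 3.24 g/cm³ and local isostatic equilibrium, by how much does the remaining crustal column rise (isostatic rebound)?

1.7 km

Unloading: uplift u = e ρ_c/ρ_m = 2.03 km × 2.715/3.24 = 1.7 km.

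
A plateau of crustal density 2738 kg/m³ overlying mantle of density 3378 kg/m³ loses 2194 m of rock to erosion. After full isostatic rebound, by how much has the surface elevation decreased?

Rebound u = e ρ_c/ρ_m = 2194 m × 2738/3378 = 1778 m.
Net surface drop = e − u = 2194 m − 1778 m = e (ρ_m − ρ_c)/ρ_m = 416 m.

416 m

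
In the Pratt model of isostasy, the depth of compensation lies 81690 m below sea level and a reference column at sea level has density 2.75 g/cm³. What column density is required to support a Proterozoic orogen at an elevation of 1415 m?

2.7 g/cm³

Pratt balance: ρ_ref D = ρ (D + h).
ρ = ρ_ref D/(D + h) = 2.75 × 81690 m/(81690 m + 1415 m) = 2.7 g/cm³.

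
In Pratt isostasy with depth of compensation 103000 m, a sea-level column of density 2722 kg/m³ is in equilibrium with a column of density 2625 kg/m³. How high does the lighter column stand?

3810 m

ρ_ref D = ρ (D + h) → h = D (ρ_ref − ρ)/ρ.
h = 103000 m × (2722 − 2625)/2625 = 3810 m.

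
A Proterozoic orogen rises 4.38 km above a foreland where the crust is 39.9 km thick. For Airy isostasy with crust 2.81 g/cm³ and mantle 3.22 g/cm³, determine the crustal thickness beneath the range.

Root depth r = h ρ_c / (ρ_m − ρ_c) = 4.38 km × 2.81 / 0.41 = 30.02 km.
Total thickness = T + h + r = 39.9 km + 4.38 km + 30.02 km = 74.3 km.

74.3 km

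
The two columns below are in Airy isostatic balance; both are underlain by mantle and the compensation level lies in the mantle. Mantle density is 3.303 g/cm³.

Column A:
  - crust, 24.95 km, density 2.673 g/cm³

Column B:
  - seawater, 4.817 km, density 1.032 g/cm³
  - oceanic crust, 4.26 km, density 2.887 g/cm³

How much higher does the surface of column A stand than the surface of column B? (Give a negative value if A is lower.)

For any compensation level in the mantle, the mantle terms cancel and isostasy reduces to e = (Σt_A − Σt_B) − (Σ(ρt)_A − Σ(ρt)_B) / ρ_m.
Σt_A = 24.95 km; Σt_B = 9.077 km; Σ(ρt)_A = 66.69135; Σ(ρt)_B = 17.269764 (in km·g/cm³).
e = (24.95 − 9.077) − (66.69135 − 17.269764) / 3.303 = 0.91 km.

0.91 km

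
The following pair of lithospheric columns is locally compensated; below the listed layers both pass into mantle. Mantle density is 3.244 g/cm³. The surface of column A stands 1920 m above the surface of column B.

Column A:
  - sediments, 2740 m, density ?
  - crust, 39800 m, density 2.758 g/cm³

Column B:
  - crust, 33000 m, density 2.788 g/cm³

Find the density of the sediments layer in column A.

Take the compensation level at the base of the deeper column (depth z_c below the surface of column A) and equate Σ ρ_i t_i down to z_c; mantle fills any gap and the z_c terms cancel.
Column A: 2740×ρ + 39800×2.758 + (z_c − 42540)×3.244
Column B: 1920×0 + 33000×2.788 + (z_c − 1920 − 33000)×3.244
The z_c×3.244 term appears on both sides and cancels. Collect the known terms of each column as K = Σ(ρt)_known − 3.244 × (depth of known layers): K_A = 109768.4 − 3.244×42540 = −28231.36; K_B = 92004 − 3.244×(1920 + 33000) = −21276.48.
Balance: K_A + 2740×ρ = K_B, so ρ = (K_B − K_A)/2740 = 6954.88/2740 = 2.54 g/cm³.

2.54 g/cm³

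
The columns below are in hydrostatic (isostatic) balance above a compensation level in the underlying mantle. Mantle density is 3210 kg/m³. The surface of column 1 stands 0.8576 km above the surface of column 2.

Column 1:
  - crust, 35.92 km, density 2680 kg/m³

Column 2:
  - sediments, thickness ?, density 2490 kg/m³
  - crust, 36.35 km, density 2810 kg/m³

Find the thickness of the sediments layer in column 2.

2.42 km

Take the compensation level at the base of the deeper column (depth z_c below the surface of column 1) and equate Σ ρ_i t_i down to z_c; mantle fills any gap and the z_c terms cancel.
Column 1: 35.92×2680 + (z_c − 35.92)×3210
Column 2: 0.8576×0 + x×2490 + 36.35×2810 + (z_c − 0.8576 − 36.35 − x)×3210
The z_c×3210 term appears on both sides and cancels. Collect the known terms of each column as K = Σ(ρt)_known − 3210 × (depth of known layers): K_1 = 96265.6 − 3210×35.92 = −19037.6; K_2 = 102143.5 − 3210×(0.8576 + 36.35) = −17292.896.
Balance: K_1 = K_2 − x×(3210 − 2490), so x = (K_2 − K_1)/(3210 − 2490) = 1744.7/720 = 2.42 km.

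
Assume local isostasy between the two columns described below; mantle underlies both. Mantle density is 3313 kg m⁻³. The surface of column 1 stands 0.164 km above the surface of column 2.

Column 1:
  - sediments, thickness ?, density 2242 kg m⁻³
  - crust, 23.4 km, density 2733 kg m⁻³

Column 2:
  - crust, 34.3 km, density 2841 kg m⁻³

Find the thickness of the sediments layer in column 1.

2.95 km

Take the compensation level at the base of the deeper column (depth z_c below the surface of column 1) and equate Σ ρ_i t_i down to z_c; mantle fills any gap and the z_c terms cancel.
Column 1: x×2242 + 23.4×2733 + (z_c − 23.4 − x)×3313
Column 2: 0.164×0 + 34.3×2841 + (z_c − 0.164 − 34.3)×3313
The z_c×3313 term appears on both sides and cancels. Collect the known terms of each column as K = Σ(ρt)_known − 3313 × (depth of known layers): K_1 = 63952.2 − 3313×23.4 = −13572; K_2 = 97446.3 − 3313×(0.164 + 34.3) = −16732.932.
Balance: K_1 − x×(3313 − 2242) = K_2, so x = (K_1 − K_2)/(3313 − 2242) = 3160.93/1071 = 2.95 km.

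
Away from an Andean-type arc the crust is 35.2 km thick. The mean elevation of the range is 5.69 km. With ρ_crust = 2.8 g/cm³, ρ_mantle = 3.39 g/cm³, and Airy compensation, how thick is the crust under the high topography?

Root depth r = h ρ_c / (ρ_m − ρ_c) = 5.69 km × 2.8 / 0.59 = 27 km.
Total thickness = T + h + r = 35.2 km + 5.69 km + 27 km = 67.9 km.

67.9 km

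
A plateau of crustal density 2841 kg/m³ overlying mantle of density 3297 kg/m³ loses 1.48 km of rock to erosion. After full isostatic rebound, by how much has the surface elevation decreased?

0.205 km

Rebound u = e ρ_c/ρ_m = 1.48 km × 2841/3297 = 1.275 km.
Net surface drop = e − u = 1.48 km − 1.275 km = e (ρ_m − ρ_c)/ρ_m = 0.205 km.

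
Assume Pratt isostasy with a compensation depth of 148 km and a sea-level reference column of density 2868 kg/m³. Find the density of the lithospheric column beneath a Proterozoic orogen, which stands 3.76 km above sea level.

2800 kg/m³

Pratt balance: ρ_ref D = ρ (D + h).
ρ = ρ_ref D/(D + h) = 2868 × 148 km/(148 km + 3.76 km) = 2800 kg/m³.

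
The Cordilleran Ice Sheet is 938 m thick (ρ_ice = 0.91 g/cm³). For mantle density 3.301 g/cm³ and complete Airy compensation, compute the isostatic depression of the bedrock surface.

259 m

Isostatic balance requires: the ice load ρ_ice t is balanced by mantle displaced below, ρ_m s.
s = t ρ_ice / ρ_m = 938 m × 0.91/3.301 = 259 m.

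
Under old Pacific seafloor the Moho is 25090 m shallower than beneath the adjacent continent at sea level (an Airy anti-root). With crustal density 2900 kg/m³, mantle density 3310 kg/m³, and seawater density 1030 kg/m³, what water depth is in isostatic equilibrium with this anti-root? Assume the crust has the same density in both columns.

Replacing a thickness d of crust by seawater at the top must be balanced by replacing crust with mantle at the base: d (ρ_c − ρ_w) = a (ρ_m − ρ_c).
d = a (ρ_m − ρ_c)/(ρ_c − ρ_w) = 25090 m × 410/1870 = 5500 m.

5500 m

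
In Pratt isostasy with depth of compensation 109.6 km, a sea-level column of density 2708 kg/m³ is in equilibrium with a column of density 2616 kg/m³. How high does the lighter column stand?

3.85 km

ρ_ref D = ρ (D + h) → h = D (ρ_ref − ρ)/ρ.
h = 109.6 km × (2708 − 2616)/2616 = 3.85 km.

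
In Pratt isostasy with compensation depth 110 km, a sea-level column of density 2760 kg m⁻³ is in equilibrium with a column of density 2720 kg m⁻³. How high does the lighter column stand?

ρ_ref D = ρ (D + h) → h = D (ρ_ref − ρ)/ρ.
h = 110 km × (2760 − 2720)/2720 = 1.62 km.

1.62 km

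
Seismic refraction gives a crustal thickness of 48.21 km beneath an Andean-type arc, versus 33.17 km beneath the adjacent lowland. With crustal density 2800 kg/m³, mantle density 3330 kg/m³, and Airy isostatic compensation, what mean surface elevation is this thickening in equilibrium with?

Excess crust Δ = 48.21 km − 33.17 km = 15.04 km, split between elevation h and root r with h + r = Δ.
Airy balance ρ_c h = (ρ_m − ρ_c) r gives r = h ρ_c/(ρ_m − ρ_c), so h (1 + ρ_c/(ρ_m − ρ_c)) = Δ, i.e. h = Δ (ρ_m − ρ_c)/ρ_m.
h = 15.04 km × 530/3330 = 2.39 km.

2.39 km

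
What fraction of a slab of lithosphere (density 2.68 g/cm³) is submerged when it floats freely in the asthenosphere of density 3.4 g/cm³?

0.788

Submerged fraction = ρ_obj/ρ_fluid = 2.68/3.4 = 0.788.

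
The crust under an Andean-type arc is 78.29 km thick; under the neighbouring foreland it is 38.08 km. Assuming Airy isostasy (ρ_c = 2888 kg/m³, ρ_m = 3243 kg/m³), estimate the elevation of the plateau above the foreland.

Excess crust Δ = 78.29 km − 38.08 km = 40.21 km, split between elevation h and root r with h + r = Δ.
Airy balance ρ_c h = (ρ_m − ρ_c) r gives r = h ρ_c/(ρ_m − ρ_c), so h (1 + ρ_c/(ρ_m − ρ_c)) = Δ, i.e. h = Δ (ρ_m − ρ_c)/ρ_m.
h = 40.21 km × 355/3243 = 4.4 km.

4.4 km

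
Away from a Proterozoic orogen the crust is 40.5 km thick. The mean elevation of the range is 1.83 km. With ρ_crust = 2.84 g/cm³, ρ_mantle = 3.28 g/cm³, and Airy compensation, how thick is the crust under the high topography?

54.1 km

Root depth r = h ρ_c / (ρ_m − ρ_c) = 1.83 km × 2.84 / 0.44 = 11.81 km.
Total thickness = T + h + r = 40.5 km + 1.83 km + 11.81 km = 54.1 km.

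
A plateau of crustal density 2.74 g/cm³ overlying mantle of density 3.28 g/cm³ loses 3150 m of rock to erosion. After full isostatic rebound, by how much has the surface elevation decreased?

519 m

Rebound u = e ρ_c/ρ_m = 3150 m × 2.74/3.28 = 2631 m.
Net surface drop = e − u = 3150 m − 2631 m = e (ρ_m − ρ_c)/ρ_m = 519 m.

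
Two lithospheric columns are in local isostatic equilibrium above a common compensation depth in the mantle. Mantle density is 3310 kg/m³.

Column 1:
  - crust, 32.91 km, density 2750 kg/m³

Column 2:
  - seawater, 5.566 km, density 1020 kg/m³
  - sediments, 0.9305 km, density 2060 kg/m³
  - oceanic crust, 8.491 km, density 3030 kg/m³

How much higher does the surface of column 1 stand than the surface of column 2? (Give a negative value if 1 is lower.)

For any compensation level in the mantle, the mantle terms cancel and isostasy reduces to e = (Σt_1 − Σt_2) − (Σ(ρt)_1 − Σ(ρt)_2) / ρ_m.
Σt_1 = 32.91 km; Σt_2 = 14.9875 km; Σ(ρt)_1 = 90502.5; Σ(ρt)_2 = 33321.88 (in km·kg/m³).
e = (32.91 − 14.9875) − (90502.5 − 33321.88) / 3310 = 0.647 km.

0.647 km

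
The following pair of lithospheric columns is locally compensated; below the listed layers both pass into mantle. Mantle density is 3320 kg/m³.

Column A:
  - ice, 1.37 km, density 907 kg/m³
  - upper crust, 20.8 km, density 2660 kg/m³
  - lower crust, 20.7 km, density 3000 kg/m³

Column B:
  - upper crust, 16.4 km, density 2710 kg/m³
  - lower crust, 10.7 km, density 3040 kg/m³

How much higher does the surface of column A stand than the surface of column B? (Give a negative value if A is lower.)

3.21 km

For any compensation level in the mantle, the mantle terms cancel and isostasy reduces to e = (Σt_A − Σt_B) − (Σ(ρt)_A − Σ(ρt)_B) / ρ_m.
Σt_A = 42.87 km; Σt_B = 27.1 km; Σ(ρt)_A = 118670.59; Σ(ρt)_B = 76972 (in km·kg/m³).
e = (42.87 − 27.1) − (118670.59 − 76972) / 3320 = 3.21 km.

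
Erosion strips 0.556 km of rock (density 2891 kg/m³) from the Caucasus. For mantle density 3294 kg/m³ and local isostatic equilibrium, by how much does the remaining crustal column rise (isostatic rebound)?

Unloading: uplift u = e ρ_c/ρ_m = 0.556 km × 2891/3294 = 0.488 km.

0.488 km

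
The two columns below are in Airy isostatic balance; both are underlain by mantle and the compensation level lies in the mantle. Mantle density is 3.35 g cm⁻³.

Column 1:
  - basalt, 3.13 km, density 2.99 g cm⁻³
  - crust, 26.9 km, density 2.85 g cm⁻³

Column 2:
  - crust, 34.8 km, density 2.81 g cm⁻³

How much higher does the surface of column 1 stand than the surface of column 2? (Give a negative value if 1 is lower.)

For any compensation level in the mantle, the mantle terms cancel and isostasy reduces to e = (Σt_1 − Σt_2) − (Σ(ρt)_1 − Σ(ρt)_2) / ρ_m.
Σt_1 = 30.03 km; Σt_2 = 34.8 km; Σ(ρt)_1 = 86.0237; Σ(ρt)_2 = 97.788 (in km·g cm⁻³).
e = (30.03 − 34.8) − (86.0237 − 97.788) / 3.35 = −1.26 km.

−1.26 km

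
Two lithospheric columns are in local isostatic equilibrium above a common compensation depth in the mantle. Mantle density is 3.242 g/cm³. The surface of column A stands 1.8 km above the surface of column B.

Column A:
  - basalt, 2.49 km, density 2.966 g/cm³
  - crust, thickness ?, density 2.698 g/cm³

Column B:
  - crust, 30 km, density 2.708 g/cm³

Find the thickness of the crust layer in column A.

Take the compensation level at the base of the deeper column (depth z_c below the surface of column A) and equate Σ ρ_i t_i down to z_c; mantle fills any gap and the z_c terms cancel.
Column A: 2.49×2.966 + x×2.698 + (z_c − 2.49 − x)×3.242
Column B: 1.8×0 + 30×2.708 + (z_c − 1.8 − 30)×3.242
The z_c×3.242 term appears on both sides and cancels. Collect the known terms of each column as K = Σ(ρt)_known − 3.242 × (depth of known layers): K_A = 7.38534 − 3.242×2.49 = −0.68724; K_B = 81.24 − 3.242×(1.8 + 30) = −21.8556.
Balance: K_A − x×(3.242 − 2.698) = K_B, so x = (K_A − K_B)/(3.242 − 2.698) = 21.1684/0.544 = 38.9 km.

38.9 km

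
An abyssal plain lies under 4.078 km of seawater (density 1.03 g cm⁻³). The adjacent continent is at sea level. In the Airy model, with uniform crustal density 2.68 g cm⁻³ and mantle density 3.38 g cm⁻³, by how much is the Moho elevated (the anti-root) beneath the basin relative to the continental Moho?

9.61 km

By Archimedes' principle applied to the lithosphere: replacing crust with seawater at the top is compensated by replacing crust with mantle at the base: d (ρ_c − ρ_w) = a (ρ_m − ρ_c).
a = d (ρ_c − ρ_w)/(ρ_m − ρ_c) = 4.078 km × 1.65/0.7 = 9.61 km.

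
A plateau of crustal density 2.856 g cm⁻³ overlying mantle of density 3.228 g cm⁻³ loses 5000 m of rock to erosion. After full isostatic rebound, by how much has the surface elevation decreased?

576 m

Rebound u = e ρ_c/ρ_m = 5000 m × 2.856/3.228 = 4424 m.
Net surface drop = e − u = 5000 m − 4424 m = e (ρ_m − ρ_c)/ρ_m = 576 m.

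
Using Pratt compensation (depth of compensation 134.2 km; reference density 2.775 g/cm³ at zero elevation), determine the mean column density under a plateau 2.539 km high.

2.72 g/cm³

Pratt balance: ρ_ref D = ρ (D + h).
ρ = ρ_ref D/(D + h) = 2.775 × 134.2 km/(134.2 km + 2.539 km) = 2.72 g/cm³.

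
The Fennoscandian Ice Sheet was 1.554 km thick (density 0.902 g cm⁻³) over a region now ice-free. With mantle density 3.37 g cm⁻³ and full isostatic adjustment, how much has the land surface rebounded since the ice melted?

0.416 km

Removing the load lets mantle flow back in; uplift u satisfies ρ_ice t = ρ_m u.
u = t ρ_ice/ρ_m = 1.554 km × 0.902/3.37 = 0.416 km.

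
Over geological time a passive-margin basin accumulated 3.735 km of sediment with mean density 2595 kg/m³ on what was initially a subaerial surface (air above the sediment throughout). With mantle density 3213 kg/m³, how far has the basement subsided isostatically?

Subaerial load: s = t ρ_sed / ρ_m = 3.735 km × 2595/3213 = 3.02 km.

3.02 km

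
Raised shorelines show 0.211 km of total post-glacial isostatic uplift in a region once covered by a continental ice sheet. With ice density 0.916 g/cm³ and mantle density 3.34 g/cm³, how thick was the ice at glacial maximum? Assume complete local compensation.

u = t ρ_ice/ρ_m → t = u ρ_m/ρ_ice = 0.211 km × 3.34/0.916 = 0.769 km.

0.769 km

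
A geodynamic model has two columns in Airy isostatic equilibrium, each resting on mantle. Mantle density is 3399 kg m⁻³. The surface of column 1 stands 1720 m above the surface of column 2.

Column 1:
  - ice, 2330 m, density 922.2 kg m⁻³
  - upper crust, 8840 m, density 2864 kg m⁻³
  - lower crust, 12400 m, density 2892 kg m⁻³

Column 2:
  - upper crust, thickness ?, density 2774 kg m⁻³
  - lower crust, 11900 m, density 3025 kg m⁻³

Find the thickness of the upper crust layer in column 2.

Take the compensation level at the base of the deeper column (depth z_c below the surface of column 1) and equate Σ ρ_i t_i down to z_c; mantle fills any gap and the z_c terms cancel.
Column 1: 2330×922.2 + 8840×2864 + 12400×2892 + (z_c − 23570)×3399
Column 2: 1720×0 + x×2774 + 11900×3025 + (z_c − 1720 − 11900 − x)×3399
The z_c×3399 term appears on both sides and cancels. Collect the known terms of each column as K = Σ(ρt)_known − 3399 × (depth of known layers): K_1 = 63327286 − 3399×23570 = −16787144; K_2 = 35997500 − 3399×(1720 + 11900) = −10296880.
Balance: K_1 = K_2 − x×(3399 − 2774), so x = (K_2 − K_1)/(3399 − 2774) = 6490260/625 = 10400 m.

10400 m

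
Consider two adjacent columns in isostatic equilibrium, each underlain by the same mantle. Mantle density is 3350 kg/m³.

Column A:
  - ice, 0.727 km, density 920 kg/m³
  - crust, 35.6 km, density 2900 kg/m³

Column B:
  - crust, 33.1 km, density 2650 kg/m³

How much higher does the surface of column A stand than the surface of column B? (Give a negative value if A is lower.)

For any compensation level in the mantle, the mantle terms cancel and isostasy reduces to e = (Σt_A − Σt_B) − (Σ(ρt)_A − Σ(ρt)_B) / ρ_m.
Σt_A = 36.327 km; Σt_B = 33.1 km; Σ(ρt)_A = 103908.84; Σ(ρt)_B = 87715 (in km·kg/m³).
e = (36.327 − 33.1) − (103908.84 − 87715) / 3350 = −1.61 km.

−1.61 km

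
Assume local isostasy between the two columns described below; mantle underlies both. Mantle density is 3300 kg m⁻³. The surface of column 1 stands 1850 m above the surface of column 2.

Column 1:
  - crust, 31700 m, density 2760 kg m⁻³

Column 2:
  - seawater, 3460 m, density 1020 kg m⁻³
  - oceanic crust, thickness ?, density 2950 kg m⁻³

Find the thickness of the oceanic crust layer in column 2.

Take the compensation level at the base of the deeper column (depth z_c below the surface of column 1) and equate Σ ρ_i t_i down to z_c; mantle fills any gap and the z_c terms cancel.
Column 1: 31700×2760 + (z_c − 31700)×3300
Column 2: 1850×0 + 3460×1020 + x×2950 + (z_c − 1850 − 3460 − x)×3300
The z_c×3300 term appears on both sides and cancels. Collect the known terms of each column as K = Σ(ρt)_known − 3300 × (depth of known layers): K_1 = 87492000 − 3300×31700 = −17118000; K_2 = 3529200 − 3300×(1850 + 3460) = −13993800.
Balance: K_1 = K_2 − x×(3300 − 2950), so x = (K_2 − K_1)/(3300 − 2950) = 3124200/350 = 8930 m.

8930 m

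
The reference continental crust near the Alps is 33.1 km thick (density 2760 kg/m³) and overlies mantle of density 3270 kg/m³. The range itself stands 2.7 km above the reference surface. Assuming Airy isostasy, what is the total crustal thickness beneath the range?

50.4 km

Root depth r = h ρ_c / (ρ_m − ρ_c) = 2.7 km × 2760 / 510 = 14.61 km.
Total thickness = T + h + r = 33.1 km + 2.7 km + 14.61 km = 50.4 km.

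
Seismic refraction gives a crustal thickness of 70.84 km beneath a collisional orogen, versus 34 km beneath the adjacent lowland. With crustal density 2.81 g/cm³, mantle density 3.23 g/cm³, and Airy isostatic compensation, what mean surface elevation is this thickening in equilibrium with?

Excess crust Δ = 70.84 km − 34 km = 36.84 km, split between elevation h and root r with h + r = Δ.
Airy balance ρ_c h = (ρ_m − ρ_c) r gives r = h ρ_c/(ρ_m − ρ_c), so h (1 + ρ_c/(ρ_m − ρ_c)) = Δ, i.e. h = Δ (ρ_m − ρ_c)/ρ_m.
h = 36.84 km × 0.42/3.23 = 4.79 km.

4.79 km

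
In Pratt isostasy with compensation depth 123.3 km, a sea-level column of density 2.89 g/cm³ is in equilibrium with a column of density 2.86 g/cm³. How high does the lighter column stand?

ρ_ref D = ρ (D + h) → h = D (ρ_ref − ρ)/ρ.
h = 123.3 km × (2.89 − 2.86)/2.86 = 1.29 km.

1.29 km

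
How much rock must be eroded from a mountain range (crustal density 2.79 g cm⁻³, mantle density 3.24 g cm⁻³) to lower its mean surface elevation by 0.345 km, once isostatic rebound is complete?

Net drop Δ = e − u = e − e ρ_c/ρ_m = e (ρ_m − ρ_c)/ρ_m.
e = Δ ρ_m/(ρ_m − ρ_c) = 0.345 km × 3.24/0.45 = 2.48 km.

2.48 km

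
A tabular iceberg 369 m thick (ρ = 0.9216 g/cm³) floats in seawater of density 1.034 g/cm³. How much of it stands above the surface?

40.1 m

Floating equilibrium: submerged depth d = t ρ_obj/ρ_fluid = 369 m × 0.9216/1.034 = 328.9 m.
Freeboard = t − d = 369 m − 328.9 m = 40.1 m.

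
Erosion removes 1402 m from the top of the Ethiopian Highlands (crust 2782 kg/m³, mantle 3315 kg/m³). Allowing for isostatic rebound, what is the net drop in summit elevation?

Rebound u = e ρ_c/ρ_m = 1402 m × 2782/3315 = 1177 m.
Net surface drop = e − u = 1402 m − 1177 m = e (ρ_m − ρ_c)/ρ_m = 225 m.

225 m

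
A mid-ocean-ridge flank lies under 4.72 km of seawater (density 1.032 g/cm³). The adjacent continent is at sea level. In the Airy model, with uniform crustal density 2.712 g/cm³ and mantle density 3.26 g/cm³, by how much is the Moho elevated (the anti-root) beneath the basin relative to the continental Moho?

14.5 km

Balancing pressure at the compensation depth: replacing crust with seawater at the top is compensated by replacing crust with mantle at the base: d (ρ_c − ρ_w) = a (ρ_m − ρ_c).
a = d (ρ_c − ρ_w)/(ρ_m − ρ_c) = 4.72 km × 1.68/0.548 = 14.5 km.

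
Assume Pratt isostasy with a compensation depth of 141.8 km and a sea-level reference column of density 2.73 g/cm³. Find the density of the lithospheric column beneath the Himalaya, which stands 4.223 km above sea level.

Pratt balance: ρ_ref D = ρ (D + h).
ρ = ρ_ref D/(D + h) = 2.73 × 141.8 km/(141.8 km + 4.223 km) = 2.65 g/cm³.

2.65 g/cm³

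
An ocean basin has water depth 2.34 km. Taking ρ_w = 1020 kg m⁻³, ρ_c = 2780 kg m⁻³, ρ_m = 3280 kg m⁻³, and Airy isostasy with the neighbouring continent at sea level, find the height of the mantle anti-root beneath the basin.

Balancing pressure at the compensation depth: replacing crust with seawater at the top is compensated by replacing crust with mantle at the base: d (ρ_c − ρ_w) = a (ρ_m − ρ_c).
a = d (ρ_c − ρ_w)/(ρ_m − ρ_c) = 2.34 km × 1760/500 = 8.24 km.

8.24 km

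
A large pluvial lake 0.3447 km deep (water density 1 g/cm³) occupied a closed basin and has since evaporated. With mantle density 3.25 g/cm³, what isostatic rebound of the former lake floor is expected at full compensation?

0.106 km

u = d ρ_w/ρ_m = 0.3447 km × 1/3.25 = 0.106 km.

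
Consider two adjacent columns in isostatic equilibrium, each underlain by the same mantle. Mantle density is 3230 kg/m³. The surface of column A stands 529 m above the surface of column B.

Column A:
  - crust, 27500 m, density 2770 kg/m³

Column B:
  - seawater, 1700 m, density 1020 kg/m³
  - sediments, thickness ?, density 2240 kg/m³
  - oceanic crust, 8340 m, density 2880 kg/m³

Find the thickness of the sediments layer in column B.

4310 m

Take the compensation level at the base of the deeper column (depth z_c below the surface of column A) and equate Σ ρ_i t_i down to z_c; mantle fills any gap and the z_c terms cancel.
Column A: 27500×2770 + (z_c − 27500)×3230
Column B: 529×0 + 1700×1020 + x×2240 + 8340×2880 + (z_c − 529 − 10040 − x)×3230
The z_c×3230 term appears on both sides and cancels. Collect the known terms of each column as K = Σ(ρt)_known − 3230 × (depth of known layers): K_A = 76175000 − 3230×27500 = −12650000; K_B = 25753200 − 3230×(529 + 10040) = −8384670.
Balance: K_A = K_B − x×(3230 − 2240), so x = (K_B − K_A)/(3230 − 2240) = 4265330/990 = 4310 m.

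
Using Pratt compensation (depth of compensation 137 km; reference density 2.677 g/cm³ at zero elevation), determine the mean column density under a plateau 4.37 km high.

Pratt balance: ρ_ref D = ρ (D + h).
ρ = ρ_ref D/(D + h) = 2.677 × 137 km/(137 km + 4.37 km) = 2.59 g/cm³.

2.59 g/cm³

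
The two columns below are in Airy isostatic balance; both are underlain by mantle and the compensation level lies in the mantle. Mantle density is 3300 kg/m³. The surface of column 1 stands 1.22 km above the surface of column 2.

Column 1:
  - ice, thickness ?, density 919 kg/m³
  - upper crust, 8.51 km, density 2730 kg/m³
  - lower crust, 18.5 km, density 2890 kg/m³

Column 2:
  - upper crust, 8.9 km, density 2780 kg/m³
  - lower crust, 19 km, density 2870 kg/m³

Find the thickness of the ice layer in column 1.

1.84 km

Take the compensation level at the base of the deeper column (depth z_c below the surface of column 1) and equate Σ ρ_i t_i down to z_c; mantle fills any gap and the z_c terms cancel.
Column 1: x×919 + 8.51×2730 + 18.5×2890 + (z_c − 27.01 − x)×3300
Column 2: 1.22×0 + 8.9×2780 + 19×2870 + (z_c − 1.22 − 27.9)×3300
The z_c×3300 term appears on both sides and cancels. Collect the known terms of each column as K = Σ(ρt)_known − 3300 × (depth of known layers): K_1 = 76697.3 − 3300×27.01 = −12435.7; K_2 = 79272 − 3300×(1.22 + 27.9) = −16824.
Balance: K_1 − x×(3300 − 919) = K_2, so x = (K_1 − K_2)/(3300 − 919) = 4388.3/2381 = 1.84 km.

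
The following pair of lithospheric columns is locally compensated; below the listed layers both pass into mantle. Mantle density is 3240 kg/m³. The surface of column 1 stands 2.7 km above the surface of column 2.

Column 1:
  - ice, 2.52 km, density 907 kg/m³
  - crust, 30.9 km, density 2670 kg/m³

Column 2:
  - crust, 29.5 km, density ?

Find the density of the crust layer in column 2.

2740 kg/m³

Take the compensation level at the base of the deeper column (depth z_c below the surface of column 1) and equate Σ ρ_i t_i down to z_c; mantle fills any gap and the z_c terms cancel.
Column 1: 2.52×907 + 30.9×2670 + (z_c − 33.42)×3240
Column 2: 2.7×0 + 29.5×ρ + (z_c − 2.7 − 29.5)×3240
The z_c×3240 term appears on both sides and cancels. Collect the known terms of each column as K = Σ(ρt)_known − 3240 × (depth of known layers): K_1 = 84788.64 − 3240×33.42 = −23492.16; K_2 = 0 − 3240×(2.7 + 29.5) = −104328.
Balance: K_1 = K_2 + 29.5×ρ, so ρ = (K_1 − K_2)/29.5 = 80835.8/29.5 = 2740 kg/m³.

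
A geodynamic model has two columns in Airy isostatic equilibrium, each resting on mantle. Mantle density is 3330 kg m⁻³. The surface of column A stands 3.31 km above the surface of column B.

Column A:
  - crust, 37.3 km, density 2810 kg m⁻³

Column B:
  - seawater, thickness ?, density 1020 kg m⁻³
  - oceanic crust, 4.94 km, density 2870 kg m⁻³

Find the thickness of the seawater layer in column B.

Take the compensation level at the base of the deeper column (depth z_c below the surface of column A) and equate Σ ρ_i t_i down to z_c; mantle fills any gap and the z_c terms cancel.
Column A: 37.3×2810 + (z_c − 37.3)×3330
Column B: 3.31×0 + x×1020 + 4.94×2870 + (z_c − 3.31 − 4.94 − x)×3330
The z_c×3330 term appears on both sides and cancels. Collect the known terms of each column as K = Σ(ρt)_known − 3330 × (depth of known layers): K_A = 104813 − 3330×37.3 = −19396; K_B = 14177.8 − 3330×(3.31 + 4.94) = −13294.7.
Balance: K_A = K_B − x×(3330 − 1020), so x = (K_B − K_A)/(3330 − 1020) = 6101.3/2310 = 2.64 km.

2.64 km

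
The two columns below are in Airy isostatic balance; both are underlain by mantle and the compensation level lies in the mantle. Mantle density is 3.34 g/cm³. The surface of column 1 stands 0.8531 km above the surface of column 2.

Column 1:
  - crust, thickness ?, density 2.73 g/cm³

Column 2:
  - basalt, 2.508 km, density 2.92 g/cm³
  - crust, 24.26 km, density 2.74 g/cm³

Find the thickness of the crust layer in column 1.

Take the compensation level at the base of the deeper column (depth z_c below the surface of column 1) and equate Σ ρ_i t_i down to z_c; mantle fills any gap and the z_c terms cancel.
Column 1: x×2.73 + (z_c − 0 − x)×3.34
Column 2: 0.8531×0 + 2.508×2.92 + 24.26×2.74 + (z_c − 0.8531 − 26.768)×3.34
The z_c×3.34 term appears on both sides and cancels. Collect the known terms of each column as K = Σ(ρt)_known − 3.34 × (depth of known layers): K_1 = 0 − 3.34×0 = 0; K_2 = 73.79576 − 3.34×(0.8531 + 26.768) = −18.458714.
Balance: K_1 − x×(3.34 − 2.73) = K_2, so x = (K_1 − K_2)/(3.34 − 2.73) = 18.4587/0.61 = 30.3 km.

30.3 km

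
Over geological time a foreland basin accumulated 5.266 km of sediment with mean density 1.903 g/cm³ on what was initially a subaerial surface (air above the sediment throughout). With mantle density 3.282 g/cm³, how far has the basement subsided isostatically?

Subaerial load: s = t ρ_sed / ρ_m = 5.266 km × 1.903/3.282 = 3.05 km.

3.05 km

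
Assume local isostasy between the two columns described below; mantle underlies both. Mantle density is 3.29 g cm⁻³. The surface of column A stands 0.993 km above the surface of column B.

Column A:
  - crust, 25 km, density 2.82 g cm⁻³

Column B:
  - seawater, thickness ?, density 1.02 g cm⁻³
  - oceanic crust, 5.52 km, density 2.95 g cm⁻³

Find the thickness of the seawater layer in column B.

Take the compensation level at the base of the deeper column (depth z_c below the surface of column A) and equate Σ ρ_i t_i down to z_c; mantle fills any gap and the z_c terms cancel.
Column A: 25×2.82 + (z_c − 25)×3.29
Column B: 0.993×0 + x×1.02 + 5.52×2.95 + (z_c − 0.993 − 5.52 − x)×3.29
The z_c×3.29 term appears on both sides and cancels. Collect the known terms of each column as K = Σ(ρt)_known − 3.29 × (depth of known layers): K_A = 70.5 − 3.29×25 = −11.75; K_B = 16.284 − 3.29×(0.993 + 5.52) = −5.14377.
Balance: K_A = K_B − x×(3.29 − 1.02), so x = (K_B − K_A)/(3.29 − 1.02) = 6.60623/2.27 = 2.91 km.

2.91 km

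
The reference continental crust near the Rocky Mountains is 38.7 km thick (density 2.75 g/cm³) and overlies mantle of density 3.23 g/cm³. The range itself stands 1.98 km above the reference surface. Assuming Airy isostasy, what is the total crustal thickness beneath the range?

Root depth r = h ρ_c / (ρ_m − ρ_c) = 1.98 km × 2.75 / 0.48 = 11.34 km.
Total thickness = T + h + r = 38.7 km + 1.98 km + 11.34 km = 52 km.

52 km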